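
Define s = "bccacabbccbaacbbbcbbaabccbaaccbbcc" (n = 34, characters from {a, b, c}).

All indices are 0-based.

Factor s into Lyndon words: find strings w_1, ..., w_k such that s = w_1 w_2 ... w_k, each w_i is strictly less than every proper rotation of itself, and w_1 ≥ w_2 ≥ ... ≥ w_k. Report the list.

["bcc", "ac", "abbccb", "aacbbbcbb", "aabccbaaccbbcc"]

emit factor 1: 'bcc' (i=0, period=3)
emit factor 2: 'ac' (i=3, period=2)
emit factor 3: 'abbccb' (i=5, period=6)
emit factor 4: 'aacbbbcbb' (i=11, period=9)
emit factor 5: 'aabccbaaccbbcc' (i=20, period=14)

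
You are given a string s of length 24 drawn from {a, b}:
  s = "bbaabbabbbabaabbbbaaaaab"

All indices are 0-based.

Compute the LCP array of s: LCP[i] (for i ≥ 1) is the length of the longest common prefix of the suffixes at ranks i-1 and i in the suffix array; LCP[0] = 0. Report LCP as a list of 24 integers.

rank→(start, suffix):
  0 → (18, 'aaaaab')
  1 → (19, 'aaaab')
  2 → (20, 'aaab')
  3 → (21, 'aab')
  4 → (2, 'aabbabbbabaabbbbaaaaab')
  5 → (12, 'aabbbbaaaaab')
  6 → (22, 'ab')
  7 → (10, 'abaabbbbaaaaab')
  8 → (3, 'abbabbbabaabbbbaaaaab')
  9 → (6, 'abbbabaabbbbaaaaab')
  10 → (13, 'abbbbaaaaab')
  11 → (23, 'b')
  12 → (17, 'baaaaab')
  13 → (1, 'baabbabbbabaabbbbaaaaab')
  14 → (11, 'baabbbbaaaaab')
  15 → (9, 'babaabbbbaaaaab')
  16 → (5, 'babbbabaabbbbaaaaab')
  17 → (16, 'bbaaaaab')
  18 → (0, 'bbaabbabbbabaabbbbaaaaab')
  19 → (8, 'bbabaabbbbaaaaab')
  20 → (4, 'bbabbbabaabbbbaaaaab')
  21 → (15, 'bbbaaaaab')
  22 → (7, 'bbbabaabbbbaaaaab')
  23 → (14, 'bbbbaaaaab')

SA = [18, 19, 20, 21, 2, 12, 22, 10, 3, 6, 13, 23, 17, 1, 11, 9, 5, 16, 0, 8, 4, 15, 7, 14]
[i] adj suffixes → lcp
  [1] 18/19 → 4 ('aaaa')
  [2] 19/20 → 3 ('aaa')
  [3] 20/21 → 2 ('aa')
  [4] 21/2 → 3 ('aab')
  [5] 2/12 → 4 ('aabb')
  [6] 12/22 → 1 ('a')
  [7] 22/10 → 2 ('ab')
  [8] 10/3 → 2 ('ab')
  [9] 3/6 → 3 ('abb')
  [10] 6/13 → 4 ('abbb')
  [11] 13/23 → 0 ('')
  [12] 23/17 → 1 ('b')
  [13] 17/1 → 3 ('baa')
  [14] 1/11 → 5 ('baabb')
  [15] 11/9 → 2 ('ba')
  [16] 9/5 → 3 ('bab')
  [17] 5/16 → 1 ('b')
  [18] 16/0 → 4 ('bbaa')
  [19] 0/8 → 3 ('bba')
  [20] 8/4 → 4 ('bbab')
  [21] 4/15 → 2 ('bb')
  [22] 15/7 → 4 ('bbba')
  [23] 7/14 → 3 ('bbb')

[0, 4, 3, 2, 3, 4, 1, 2, 2, 3, 4, 0, 1, 3, 5, 2, 3, 1, 4, 3, 4, 2, 4, 3]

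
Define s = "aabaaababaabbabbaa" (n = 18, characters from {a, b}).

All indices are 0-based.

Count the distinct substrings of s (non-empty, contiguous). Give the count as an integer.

130

rank→(start, suffix):
  0 → (17, 'a')
  1 → (16, 'aa')
  2 → (3, 'aaababaabbabbaa')
  3 → (0, 'aabaaababaabbabbaa')
  4 → (4, 'aababaabbabbaa')
  5 → (9, 'aabbabbaa')
  6 → (1, 'abaaababaabbabbaa')
  7 → (7, 'abaabbabbaa')
  8 → (5, 'ababaabbabbaa')
  9 → (13, 'abbaa')
  10 → (10, 'abbabbaa')
  11 → (15, 'baa')
  12 → (2, 'baaababaabbabbaa')
  13 → (8, 'baabbabbaa')
  14 → (6, 'babaabbabbaa')
  15 → (12, 'babbaa')
  16 → (14, 'bbaa')
  17 → (11, 'bbabbaa')

SA = [17, 16, 3, 0, 4, 9, 1, 7, 5, 13, 10, 15, 2, 8, 6, 12, 14, 11]
[i] adj suffixes → lcp
  [1] 17/16 → 1 ('a')
  [2] 16/3 → 2 ('aa')
  [3] 3/0 → 2 ('aa')
  [4] 0/4 → 4 ('aaba')
  [5] 4/9 → 3 ('aab')
  [6] 9/1 → 1 ('a')
  [7] 1/7 → 4 ('abaa')
  [8] 7/5 → 3 ('aba')
  [9] 5/13 → 2 ('ab')
  [10] 13/10 → 4 ('abba')
  [11] 10/15 → 0 ('')
  [12] 15/2 → 3 ('baa')
  [13] 2/8 → 3 ('baa')
  [14] 8/6 → 2 ('ba')
  [15] 6/12 → 3 ('bab')
  [16] 12/14 → 1 ('b')
  [17] 14/11 → 3 ('bba')

n(n+1)/2 = 18·19/2 = 171
Σ LCP = 0 + 1 + 2 + 2 + 4 + 3 + 1 + 4 + 3 + 2 + 4 + 0 + 3 + 3 + 2 + 3 + 1 + 3 = 41
distinct = 171 − 41 = 130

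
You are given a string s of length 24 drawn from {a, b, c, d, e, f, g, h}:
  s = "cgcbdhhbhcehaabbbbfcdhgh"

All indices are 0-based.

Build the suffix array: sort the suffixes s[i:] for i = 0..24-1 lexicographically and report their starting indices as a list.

rank→(start, suffix):
  0 → (12, 'aabbbbfcdhgh')
  1 → (13, 'abbbbfcdhgh')
  2 → (14, 'bbbbfcdhgh')
  3 → (15, 'bbbfcdhgh')
  4 → (16, 'bbfcdhgh')
  5 → (3, 'bdhhbhcehaabbbbfcdhgh')
  6 → (17, 'bfcdhgh')
  7 → (7, 'bhcehaabbbbfcdhgh')
  8 → (2, 'cbdhhbhcehaabbbbfcdhgh')
  9 → (19, 'cdhgh')
  10 → (9, 'cehaabbbbfcdhgh')
  11 → (0, 'cgcbdhhbhcehaabbbbfcdhgh')
  12 → (20, 'dhgh')
  13 → (4, 'dhhbhcehaabbbbfcdhgh')
  14 → (10, 'ehaabbbbfcdhgh')
  15 → (18, 'fcdhgh')
  16 → (1, 'gcbdhhbhcehaabbbbfcdhgh')
  17 → (22, 'gh')
  18 → (23, 'h')
  19 → (11, 'haabbbbfcdhgh')
  20 → (6, 'hbhcehaabbbbfcdhgh')
  21 → (8, 'hcehaabbbbfcdhgh')
  22 → (21, 'hgh')
  23 → (5, 'hhbhcehaabbbbfcdhgh')

[12, 13, 14, 15, 16, 3, 17, 7, 2, 19, 9, 0, 20, 4, 10, 18, 1, 22, 23, 11, 6, 8, 21, 5]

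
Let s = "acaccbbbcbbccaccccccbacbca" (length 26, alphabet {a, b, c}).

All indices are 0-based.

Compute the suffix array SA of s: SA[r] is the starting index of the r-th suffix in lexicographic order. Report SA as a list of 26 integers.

[25, 0, 21, 2, 13, 20, 5, 6, 9, 23, 7, 10, 24, 1, 12, 19, 4, 8, 22, 11, 18, 3, 17, 16, 15, 14]

sorted suffixes:
  #0 SA[0]=25  'a'
  #1 SA[1]=0  'acaccbbbcbbccaccccccbacbca'
  #2 SA[2]=21  'acbca'
  #3 SA[3]=2  'accbbbcbbccaccccccbacbca'
  #4 SA[4]=13  'accccccbacbca'
  #5 SA[5]=20  'bacbca'
  #6 SA[6]=5  'bbbcbbccaccccccbacbca'
  #7 SA[7]=6  'bbcbbccaccccccbacbca'
  #8 SA[8]=9  'bbccaccccccbacbca'
  #9 SA[9]=23  'bca'
  #10 SA[10]=7  'bcbbccaccccccbacbca'
  #11 SA[11]=10  'bccaccccccbacbca'
  #12 SA[12]=24  'ca'
  #13 SA[13]=1  'caccbbbcbbccaccccccbacbca'
  #14 SA[14]=12  'caccccccbacbca'
  #15 SA[15]=19  'cbacbca'
  #16 SA[16]=4  'cbbbcbbccaccccccbacbca'
  #17 SA[17]=8  'cbbccaccccccbacbca'
  #18 SA[18]=22  'cbca'
  #19 SA[19]=11  'ccaccccccbacbca'
  #20 SA[20]=18  'ccbacbca'
  #21 SA[21]=3  'ccbbbcbbccaccccccbacbca'
  #22 SA[22]=17  'cccbacbca'
  #23 SA[23]=16  'ccccbacbca'
  #24 SA[24]=15  'cccccbacbca'
  #25 SA[25]=14  'ccccccbacbca'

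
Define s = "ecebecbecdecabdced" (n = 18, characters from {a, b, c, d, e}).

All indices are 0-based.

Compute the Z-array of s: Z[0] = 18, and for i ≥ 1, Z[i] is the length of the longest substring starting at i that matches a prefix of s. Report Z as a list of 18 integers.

Z[0]=18
i=1: fresh scan; Z[1]=0
i=2: fresh scan; Z[2]=1 scan→box=[2,3)
i=3: fresh scan; Z[3]=0
i=4: fresh scan; Z[4]=2 scan→box=[4,6)
i=5: min(r-i=1, Z[1]=0)=0; Z[5]=0
i=6: fresh scan; Z[6]=0
i=7: fresh scan; Z[7]=2 scan→box=[7,9)
i=8: min(r-i=1, Z[1]=0)=0; Z[8]=0
i=9: fresh scan; Z[9]=0
i=10: fresh scan; Z[10]=2 scan→box=[10,12)
i=11: min(r-i=1, Z[1]=0)=0; Z[11]=0
i=12: fresh scan; Z[12]=0
i=13: fresh scan; Z[13]=0
i=14: fresh scan; Z[14]=0
i=15: fresh scan; Z[15]=0
i=16: fresh scan; Z[16]=1 scan→box=[16,17)
i=17: fresh scan; Z[17]=0

[18, 0, 1, 0, 2, 0, 0, 2, 0, 0, 2, 0, 0, 0, 0, 0, 1, 0]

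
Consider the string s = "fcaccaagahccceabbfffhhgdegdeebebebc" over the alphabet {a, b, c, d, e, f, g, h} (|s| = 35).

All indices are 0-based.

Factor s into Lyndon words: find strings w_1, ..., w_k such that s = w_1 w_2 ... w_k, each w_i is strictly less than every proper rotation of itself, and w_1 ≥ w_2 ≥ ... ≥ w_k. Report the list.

["f", "c", "acc", "aagahccceabbfffhhgdegdeebebebc"]

emit factor 1: 'f' (i=0, period=1)
emit factor 2: 'c' (i=1, period=1)
emit factor 3: 'acc' (i=2, period=3)
emit factor 4: 'aagahccceabbfffhhgdegdeebebebc' (i=5, period=30)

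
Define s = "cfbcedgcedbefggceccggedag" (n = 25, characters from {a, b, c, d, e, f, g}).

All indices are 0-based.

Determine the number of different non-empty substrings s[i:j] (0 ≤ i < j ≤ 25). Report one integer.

rank | idx | suffix
   0 |  23 | ag
   1 |   2 | bcedgcedbefggceccggedag
   2 |  10 | befggceccggedag
   3 |  17 | ccggedag
   4 |  15 | ceccggedag
   5 |   7 | cedbefggceccggedag
   6 |   3 | cedgcedbefggceccggedag
   7 |   0 | cfbcedgcedbefggceccggedag
   8 |  18 | cggedag
   9 |  22 | dag
  10 |   9 | dbefggceccggedag
  11 |   5 | dgcedbefggceccggedag
  12 |  16 | eccggedag
  13 |  21 | edag
  14 |   8 | edbefggceccggedag
  15 |   4 | edgcedbefggceccggedag
  16 |  11 | efggceccggedag
  17 |   1 | fbcedgcedbefggceccggedag
  18 |  12 | fggceccggedag
  19 |  24 | g
  20 |  14 | gceccggedag
  21 |   6 | gcedbefggceccggedag
  22 |  20 | gedag
  23 |  13 | ggceccggedag
  24 |  19 | ggedag

SA = [23, 2, 10, 17, 15, 7, 3, 0, 18, 22, 9, 5, 16, 21, 8, 4, 11, 1, 12, 24, 14, 6, 20, 13, 19]
rank  pair      lcp
   1  s[23:],s[2:]  0  ''
   2  s[2:],s[10:]  1  'b'
   3  s[10:],s[17:]  0  ''
   4  s[17:],s[15:]  1  'c'
   5  s[15:],s[7:]  2  'ce'
   6  s[7:],s[3:]  3  'ced'
   7  s[3:],s[0:]  1  'c'
   8  s[0:],s[18:]  1  'c'
   9  s[18:],s[22:]  0  ''
  10  s[22:],s[9:]  1  'd'
  11  s[9:],s[5:]  1  'd'
  12  s[5:],s[16:]  0  ''
  13  s[16:],s[21:]  1  'e'
  14  s[21:],s[8:]  2  'ed'
  15  s[8:],s[4:]  2  'ed'
  16  s[4:],s[11:]  1  'e'
  17  s[11:],s[1:]  0  ''
  18  s[1:],s[12:]  1  'f'
  19  s[12:],s[24:]  0  ''
  20  s[24:],s[14:]  1  'g'
  21  s[14:],s[6:]  3  'gce'
  22  s[6:],s[20:]  1  'g'
  23  s[20:],s[13:]  1  'g'
  24  s[13:],s[19:]  2  'gg'

n(n+1)/2 = 25·26/2 = 325
Σ LCP = 0 + 0 + 1 + 0 + 1 + 2 + 3 + 1 + 1 + 0 + 1 + 1 + 0 + 1 + 2 + 2 + 1 + 0 + 1 + 0 + 1 + 3 + 1 + 1 + 2 = 26
distinct = 325 − 26 = 299

299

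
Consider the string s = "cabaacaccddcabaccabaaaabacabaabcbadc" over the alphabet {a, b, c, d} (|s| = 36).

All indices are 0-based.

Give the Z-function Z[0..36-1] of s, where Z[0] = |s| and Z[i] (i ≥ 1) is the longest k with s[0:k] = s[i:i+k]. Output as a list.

Z[0]=36
i=1: i≥r, start 0; Z[1]=0
i=2: i≥r, start 0; Z[2]=0
i=3: i≥r, start 0; Z[3]=0
i=4: i≥r, start 0; Z[4]=0
i=5: i≥r, start 0; Z[5]=2 grow→box=[5,7)
i=6: min(r-i=1, Z[1]=0)=0; Z[6]=0
i=7: i≥r, start 0; Z[7]=1 grow→box=[7,8)
i=8: i≥r, start 0; Z[8]=1 grow→box=[8,9)
i=9: i≥r, start 0; Z[9]=0
i=10: i≥r, start 0; Z[10]=0
i=11: i≥r, start 0; Z[11]=4 grow→box=[11,15)
i=12: min(r-i=3, Z[1]=0)=0; Z[12]=0
i=13: min(r-i=2, Z[2]=0)=0; Z[13]=0
i=14: min(r-i=1, Z[3]=0)=0; Z[14]=0
i=15: i≥r, start 0; Z[15]=1 grow→box=[15,16)
i=16: i≥r, start 0; Z[16]=5 grow→box=[16,21)
i=17: min(r-i=4, Z[1]=0)=0; Z[17]=0
i=18: min(r-i=3, Z[2]=0)=0; Z[18]=0
i=19: min(r-i=2, Z[3]=0)=0; Z[19]=0
i=20: min(r-i=1, Z[4]=0)=0; Z[20]=0
i=21: i≥r, start 0; Z[21]=0
i=22: i≥r, start 0; Z[22]=0
i=23: i≥r, start 0; Z[23]=0
i=24: i≥r, start 0; Z[24]=0
i=25: i≥r, start 0; Z[25]=5 grow→box=[25,30)
i=26: min(r-i=4, Z[1]=0)=0; Z[26]=0
i=27: min(r-i=3, Z[2]=0)=0; Z[27]=0
i=28: min(r-i=2, Z[3]=0)=0; Z[28]=0
i=29: min(r-i=1, Z[4]=0)=0; Z[29]=0
i=30: i≥r, start 0; Z[30]=0
i=31: i≥r, start 0; Z[31]=1 grow→box=[31,32)
i=32: i≥r, start 0; Z[32]=0
i=33: i≥r, start 0; Z[33]=0
i=34: i≥r, start 0; Z[34]=0
i=35: i≥r, start 0; Z[35]=1 grow→box=[35,36)

[36, 0, 0, 0, 0, 2, 0, 1, 1, 0, 0, 4, 0, 0, 0, 1, 5, 0, 0, 0, 0, 0, 0, 0, 0, 5, 0, 0, 0, 0, 0, 1, 0, 0, 0, 1]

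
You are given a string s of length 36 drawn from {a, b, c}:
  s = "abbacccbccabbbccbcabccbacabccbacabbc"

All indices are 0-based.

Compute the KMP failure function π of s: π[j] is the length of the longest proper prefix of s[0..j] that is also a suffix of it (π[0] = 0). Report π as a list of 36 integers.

[0, 0, 0, 1, 0, 0, 0, 0, 0, 0, 1, 2, 3, 0, 0, 0, 0, 0, 1, 2, 0, 0, 0, 1, 0, 1, 2, 0, 0, 0, 1, 0, 1, 2, 3, 0]

π[0] = 0
j=1 s[j]='b': π[1]=0 (border '')
j=2 s[j]='b': π[2]=0 (border '')
j=3 s[j]='a': π[3]=1 (border 'a')
j=4 s[j]='c': k: 1→0; π[4]=0 (border '')
j=5 s[j]='c': π[5]=0 (border '')
j=6 s[j]='c': π[6]=0 (border '')
j=7 s[j]='b': π[7]=0 (border '')
j=8 s[j]='c': π[8]=0 (border '')
j=9 s[j]='c': π[9]=0 (border '')
j=10 s[j]='a': π[10]=1 (border 'a')
j=11 s[j]='b': π[11]=2 (border 'ab')
j=12 s[j]='b': π[12]=3 (border 'abb')
j=13 s[j]='b': k: 3→0; π[13]=0 (border '')
j=14 s[j]='c': π[14]=0 (border '')
j=15 s[j]='c': π[15]=0 (border '')
j=16 s[j]='b': π[16]=0 (border '')
j=17 s[j]='c': π[17]=0 (border '')
j=18 s[j]='a': π[18]=1 (border 'a')
j=19 s[j]='b': π[19]=2 (border 'ab')
j=20 s[j]='c': k: 2→0; π[20]=0 (border '')
j=21 s[j]='c': π[21]=0 (border '')
j=22 s[j]='b': π[22]=0 (border '')
j=23 s[j]='a': π[23]=1 (border 'a')
j=24 s[j]='c': k: 1→0; π[24]=0 (border '')
j=25 s[j]='a': π[25]=1 (border 'a')
j=26 s[j]='b': π[26]=2 (border 'ab')
j=27 s[j]='c': k: 2→0; π[27]=0 (border '')
j=28 s[j]='c': π[28]=0 (border '')
j=29 s[j]='b': π[29]=0 (border '')
j=30 s[j]='a': π[30]=1 (border 'a')
j=31 s[j]='c': k: 1→0; π[31]=0 (border '')
j=32 s[j]='a': π[32]=1 (border 'a')
j=33 s[j]='b': π[33]=2 (border 'ab')
j=34 s[j]='b': π[34]=3 (border 'abb')
j=35 s[j]='c': k: 3→0; π[35]=0 (border '')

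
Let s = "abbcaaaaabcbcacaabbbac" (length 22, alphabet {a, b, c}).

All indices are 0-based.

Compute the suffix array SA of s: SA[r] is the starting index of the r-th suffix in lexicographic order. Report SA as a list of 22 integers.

[4, 5, 6, 15, 7, 16, 0, 8, 20, 13, 19, 18, 17, 1, 2, 11, 9, 21, 3, 14, 12, 10]

rank | idx | suffix
   0 |   4 | aaaaabcbcacaabbbac
   1 |   5 | aaaabcbcacaabbbac
   2 |   6 | aaabcbcacaabbbac
   3 |  15 | aabbbac
   4 |   7 | aabcbcacaabbbac
   5 |  16 | abbbac
   6 |   0 | abbcaaaaabcbcacaabbbac
   7 |   8 | abcbcacaabbbac
   8 |  20 | ac
   9 |  13 | acaabbbac
  10 |  19 | bac
  11 |  18 | bbac
  12 |  17 | bbbac
  13 |   1 | bbcaaaaabcbcacaabbbac
  14 |   2 | bcaaaaabcbcacaabbbac
  15 |  11 | bcacaabbbac
  16 |   9 | bcbcacaabbbac
  17 |  21 | c
  18 |   3 | caaaaabcbcacaabbbac
  19 |  14 | caabbbac
  20 |  12 | cacaabbbac
  21 |  10 | cbcacaabbbac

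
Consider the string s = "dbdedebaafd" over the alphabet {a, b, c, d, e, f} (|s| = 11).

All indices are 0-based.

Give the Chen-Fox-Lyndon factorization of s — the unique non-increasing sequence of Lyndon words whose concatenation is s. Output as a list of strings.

["d", "bdede", "b", "aafd"]

emit factor 1: 'd' (i=0, period=1)
emit factor 2: 'bdede' (i=1, period=5)
emit factor 3: 'b' (i=6, period=1)
emit factor 4: 'aafd' (i=7, period=4)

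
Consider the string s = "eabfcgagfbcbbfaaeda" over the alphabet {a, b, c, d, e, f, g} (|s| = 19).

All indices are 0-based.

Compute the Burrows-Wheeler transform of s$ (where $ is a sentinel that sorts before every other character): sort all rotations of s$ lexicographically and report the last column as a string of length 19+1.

rank  rotation              last
    0  $eabfcgagfbcbbfaaeda  a
    1  a$eabfcgagfbcbbfaaed  d
    2  aaeda$eabfcgagfbcbbf  f
    3  abfcgagfbcbbfaaeda$e  e
    4  aeda$eabfcgagfbcbbfa  a
    5  agfbcbbfaaeda$eabfcg  g
    6  bbfaaeda$eabfcgagfbc  c
    7  bcbbfaaeda$eabfcgagf  f
    8  bfaaeda$eabfcgagfbcb  b
    9  bfcgagfbcbbfaaeda$ea  a
   10  cbbfaaeda$eabfcgagfb  b
   11  cgagfbcbbfaaeda$eabf  f
   12  da$eabfcgagfbcbbfaae  e
   13  eabfcgagfbcbbfaaeda$  $
   14  eda$eabfcgagfbcbbfaa  a
   15  faaeda$eabfcgagfbcbb  b
   16  fbcbbfaaeda$eabfcgag  g
   17  fcgagfbcbbfaaeda$eab  b
   18  gagfbcbbfaaeda$eabfc  c
   19  gfbcbbfaaeda$eabfcga  a

adfeagcfbabfe$abgbca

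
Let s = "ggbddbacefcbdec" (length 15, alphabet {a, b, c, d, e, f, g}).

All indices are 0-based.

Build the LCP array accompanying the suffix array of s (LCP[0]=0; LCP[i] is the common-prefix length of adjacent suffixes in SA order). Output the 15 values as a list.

[0, 0, 1, 2, 0, 1, 1, 0, 1, 1, 0, 1, 0, 0, 1]

rank→(start, suffix):
  0 → (6, 'acefcbdec')
  1 → (5, 'bacefcbdec')
  2 → (2, 'bddbacefcbdec')
  3 → (11, 'bdec')
  4 → (14, 'c')
  5 → (10, 'cbdec')
  6 → (7, 'cefcbdec')
  7 → (4, 'dbacefcbdec')
  8 → (3, 'ddbacefcbdec')
  9 → (12, 'dec')
  10 → (13, 'ec')
  11 → (8, 'efcbdec')
  12 → (9, 'fcbdec')
  13 → (1, 'gbddbacefcbdec')
  14 → (0, 'ggbddbacefcbdec')

SA = [6, 5, 2, 11, 14, 10, 7, 4, 3, 12, 13, 8, 9, 1, 0]
[i] adj suffixes → lcp
  [1] 6/5 → 0 ('')
  [2] 5/2 → 1 ('b')
  [3] 2/11 → 2 ('bd')
  [4] 11/14 → 0 ('')
  [5] 14/10 → 1 ('c')
  [6] 10/7 → 1 ('c')
  [7] 7/4 → 0 ('')
  [8] 4/3 → 1 ('d')
  [9] 3/12 → 1 ('d')
  [10] 12/13 → 0 ('')
  [11] 13/8 → 1 ('e')
  [12] 8/9 → 0 ('')
  [13] 9/1 → 0 ('')
  [14] 1/0 → 1 ('g')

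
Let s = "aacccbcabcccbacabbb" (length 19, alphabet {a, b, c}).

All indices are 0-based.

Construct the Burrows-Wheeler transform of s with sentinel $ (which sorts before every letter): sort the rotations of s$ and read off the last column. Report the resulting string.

b$ccbabcbacaabccccba

rank  rotation              last
    0  $aacccbcabcccbacabbb  b
    1  aacccbcabcccbacabbb$  $
    2  abbb$aacccbcabcccbac  c
    3  abcccbacabbb$aacccbc  c
    4  acabbb$aacccbcabcccb  b
    5  acccbcabcccbacabbb$a  a
    6  b$aacccbcabcccbacabb  b
    7  bacabbb$aacccbcabccc  c
    8  bb$aacccbcabcccbacab  b
    9  bbb$aacccbcabcccbaca  a
   10  bcabcccbacabbb$aaccc  c
   11  bcccbacabbb$aacccbca  a
   12  cabbb$aacccbcabcccba  a
   13  cabcccbacabbb$aacccb  b
   14  cbacabbb$aacccbcabcc  c
   15  cbcabcccbacabbb$aacc  c
   16  ccbacabbb$aacccbcabc  c
   17  ccbcabcccbacabbb$aac  c
   18  cccbacabbb$aacccbcab  b
   19  cccbcabcccbacabbb$aa  a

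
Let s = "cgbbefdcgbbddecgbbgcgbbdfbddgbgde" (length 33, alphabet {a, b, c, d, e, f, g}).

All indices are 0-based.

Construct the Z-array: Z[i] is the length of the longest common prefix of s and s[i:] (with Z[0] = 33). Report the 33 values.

[33, 0, 0, 0, 0, 0, 0, 4, 0, 0, 0, 0, 0, 0, 4, 0, 0, 0, 0, 4, 0, 0, 0, 0, 0, 0, 0, 0, 0, 0, 0, 0, 0]

Z[0]=33
i=1: fresh scan; Z[1]=0
i=2: fresh scan; Z[2]=0
i=3: fresh scan; Z[3]=0
i=4: fresh scan; Z[4]=0
i=5: fresh scan; Z[5]=0
i=6: fresh scan; Z[6]=0
i=7: fresh scan; Z[7]=4 extend→box=[7,11)
i=8: min(r-i=3, Z[1]=0)=0; Z[8]=0
i=9: min(r-i=2, Z[2]=0)=0; Z[9]=0
i=10: min(r-i=1, Z[3]=0)=0; Z[10]=0
i=11: fresh scan; Z[11]=0
i=12: fresh scan; Z[12]=0
i=13: fresh scan; Z[13]=0
i=14: fresh scan; Z[14]=4 extend→box=[14,18)
i=15: min(r-i=3, Z[1]=0)=0; Z[15]=0
i=16: min(r-i=2, Z[2]=0)=0; Z[16]=0
i=17: min(r-i=1, Z[3]=0)=0; Z[17]=0
i=18: fresh scan; Z[18]=0
i=19: fresh scan; Z[19]=4 extend→box=[19,23)
i=20: min(r-i=3, Z[1]=0)=0; Z[20]=0
i=21: min(r-i=2, Z[2]=0)=0; Z[21]=0
i=22: min(r-i=1, Z[3]=0)=0; Z[22]=0
i=23: fresh scan; Z[23]=0
i=24: fresh scan; Z[24]=0
i=25: fresh scan; Z[25]=0
i=26: fresh scan; Z[26]=0
i=27: fresh scan; Z[27]=0
i=28: fresh scan; Z[28]=0
i=29: fresh scan; Z[29]=0
i=30: fresh scan; Z[30]=0
i=31: fresh scan; Z[31]=0
i=32: fresh scan; Z[32]=0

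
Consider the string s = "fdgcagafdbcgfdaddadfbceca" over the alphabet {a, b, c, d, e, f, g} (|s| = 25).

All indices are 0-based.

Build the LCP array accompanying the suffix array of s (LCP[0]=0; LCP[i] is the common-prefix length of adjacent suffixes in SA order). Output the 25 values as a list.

sorted suffixes:
  #0 SA[0]=24  'a'
  #1 SA[1]=14  'addadfbceca'
  #2 SA[2]=17  'adfbceca'
  #3 SA[3]=6  'afdbcgfdaddadfbceca'
  #4 SA[4]=4  'agafdbcgfdaddadfbceca'
  #5 SA[5]=20  'bceca'
  #6 SA[6]=9  'bcgfdaddadfbceca'
  #7 SA[7]=23  'ca'
  #8 SA[8]=3  'cagafdbcgfdaddadfbceca'
  #9 SA[9]=21  'ceca'
  #10 SA[10]=10  'cgfdaddadfbceca'
  #11 SA[11]=13  'daddadfbceca'
  #12 SA[12]=16  'dadfbceca'
  #13 SA[13]=8  'dbcgfdaddadfbceca'
  #14 SA[14]=15  'ddadfbceca'
  #15 SA[15]=18  'dfbceca'
  #16 SA[16]=1  'dgcagafdbcgfdaddadfbceca'
  #17 SA[17]=22  'eca'
  #18 SA[18]=19  'fbceca'
  #19 SA[19]=12  'fdaddadfbceca'
  #20 SA[20]=7  'fdbcgfdaddadfbceca'
  #21 SA[21]=0  'fdgcagafdbcgfdaddadfbceca'
  #22 SA[22]=5  'gafdbcgfdaddadfbceca'
  #23 SA[23]=2  'gcagafdbcgfdaddadfbceca'
  #24 SA[24]=11  'gfdaddadfbceca'

SA = [24, 14, 17, 6, 4, 20, 9, 23, 3, 21, 10, 13, 16, 8, 15, 18, 1, 22, 19, 12, 7, 0, 5, 2, 11]
rank  pair      lcp
   1  s[24:],s[14:]  1  'a'
   2  s[14:],s[17:]  2  'ad'
   3  s[17:],s[6:]  1  'a'
   4  s[6:],s[4:]  1  'a'
   5  s[4:],s[20:]  0  ''
   6  s[20:],s[9:]  2  'bc'
   7  s[9:],s[23:]  0  ''
   8  s[23:],s[3:]  2  'ca'
   9  s[3:],s[21:]  1  'c'
  10  s[21:],s[10:]  1  'c'
  11  s[10:],s[13:]  0  ''
  12  s[13:],s[16:]  3  'dad'
  13  s[16:],s[8:]  1  'd'
  14  s[8:],s[15:]  1  'd'
  15  s[15:],s[18:]  1  'd'
  16  s[18:],s[1:]  1  'd'
  17  s[1:],s[22:]  0  ''
  18  s[22:],s[19:]  0  ''
  19  s[19:],s[12:]  1  'f'
  20  s[12:],s[7:]  2  'fd'
  21  s[7:],s[0:]  2  'fd'
  22  s[0:],s[5:]  0  ''
  23  s[5:],s[2:]  1  'g'
  24  s[2:],s[11:]  1  'g'

[0, 1, 2, 1, 1, 0, 2, 0, 2, 1, 1, 0, 3, 1, 1, 1, 1, 0, 0, 1, 2, 2, 0, 1, 1]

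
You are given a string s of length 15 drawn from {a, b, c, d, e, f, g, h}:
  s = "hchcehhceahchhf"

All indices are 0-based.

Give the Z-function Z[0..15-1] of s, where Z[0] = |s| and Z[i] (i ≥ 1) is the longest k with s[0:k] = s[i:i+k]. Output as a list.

[15, 0, 2, 0, 0, 1, 2, 0, 0, 0, 3, 0, 1, 1, 0]

Z[0]=15
i=1: i≥r, start 0; Z[1]=0
i=2: i≥r, start 0; Z[2]=2 grow→box=[2,4)
i=3: min(r-i=1, Z[1]=0)=0; Z[3]=0
i=4: i≥r, start 0; Z[4]=0
i=5: i≥r, start 0; Z[5]=1 grow→box=[5,6)
i=6: i≥r, start 0; Z[6]=2 grow→box=[6,8)
i=7: min(r-i=1, Z[1]=0)=0; Z[7]=0
i=8: i≥r, start 0; Z[8]=0
i=9: i≥r, start 0; Z[9]=0
i=10: i≥r, start 0; Z[10]=3 grow→box=[10,13)
i=11: min(r-i=2, Z[1]=0)=0; Z[11]=0
i=12: min(r-i=1, Z[2]=2)=1; Z[12]=1
i=13: i≥r, start 0; Z[13]=1 grow→box=[13,14)
i=14: i≥r, start 0; Z[14]=0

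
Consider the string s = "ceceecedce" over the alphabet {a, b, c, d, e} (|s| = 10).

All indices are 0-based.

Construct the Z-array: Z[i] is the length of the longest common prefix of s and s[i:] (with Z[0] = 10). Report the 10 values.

Z[0]=10
i=1: i≥r, start 0; Z[1]=0
i=2: i≥r, start 0; Z[2]=2 scan→box=[2,4)
i=3: min(r-i=1, Z[1]=0)=0; Z[3]=0
i=4: i≥r, start 0; Z[4]=0
i=5: i≥r, start 0; Z[5]=2 scan→box=[5,7)
i=6: min(r-i=1, Z[1]=0)=0; Z[6]=0
i=7: i≥r, start 0; Z[7]=0
i=8: i≥r, start 0; Z[8]=2 scan→box=[8,10)
i=9: min(r-i=1, Z[1]=0)=0; Z[9]=0

[10, 0, 2, 0, 0, 2, 0, 0, 2, 0]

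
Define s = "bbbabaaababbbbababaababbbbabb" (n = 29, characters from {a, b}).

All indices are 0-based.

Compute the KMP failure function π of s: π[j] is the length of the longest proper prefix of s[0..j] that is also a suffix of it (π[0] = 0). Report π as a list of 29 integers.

[0, 1, 2, 0, 1, 0, 0, 0, 1, 0, 1, 2, 3, 3, 4, 5, 6, 1, 0, 0, 1, 0, 1, 2, 3, 3, 4, 5, 2]

π[0] = 0
j=1 s[j]='b': π[1]=1 (border 'b')
j=2 s[j]='b': π[2]=2 (border 'bb')
j=3 s[j]='a': k: 2→1→0; π[3]=0 (border '')
j=4 s[j]='b': π[4]=1 (border 'b')
j=5 s[j]='a': k: 1→0; π[5]=0 (border '')
j=6 s[j]='a': π[6]=0 (border '')
j=7 s[j]='a': π[7]=0 (border '')
j=8 s[j]='b': π[8]=1 (border 'b')
j=9 s[j]='a': k: 1→0; π[9]=0 (border '')
j=10 s[j]='b': π[10]=1 (border 'b')
j=11 s[j]='b': π[11]=2 (border 'bb')
j=12 s[j]='b': π[12]=3 (border 'bbb')
j=13 s[j]='b': k: 3→2; π[13]=3 (border 'bbb')
j=14 s[j]='a': π[14]=4 (border 'bbba')
j=15 s[j]='b': π[15]=5 (border 'bbbab')
j=16 s[j]='a': π[16]=6 (border 'bbbaba')
j=17 s[j]='b': k: 6→0; π[17]=1 (border 'b')
j=18 s[j]='a': k: 1→0; π[18]=0 (border '')
j=19 s[j]='a': π[19]=0 (border '')
j=20 s[j]='b': π[20]=1 (border 'b')
j=21 s[j]='a': k: 1→0; π[21]=0 (border '')
j=22 s[j]='b': π[22]=1 (border 'b')
j=23 s[j]='b': π[23]=2 (border 'bb')
j=24 s[j]='b': π[24]=3 (border 'bbb')
j=25 s[j]='b': k: 3→2; π[25]=3 (border 'bbb')
j=26 s[j]='a': π[26]=4 (border 'bbba')
j=27 s[j]='b': π[27]=5 (border 'bbbab')
j=28 s[j]='b': k: 5→1; π[28]=2 (border 'bb')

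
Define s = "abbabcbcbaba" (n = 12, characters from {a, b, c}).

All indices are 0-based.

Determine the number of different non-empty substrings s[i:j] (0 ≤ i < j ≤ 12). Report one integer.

61

rank→(start, suffix):
  0 → (11, 'a')
  1 → (9, 'aba')
  2 → (0, 'abbabcbcbaba')
  3 → (3, 'abcbcbaba')
  4 → (10, 'ba')
  5 → (8, 'baba')
  6 → (2, 'babcbcbaba')
  7 → (1, 'bbabcbcbaba')
  8 → (6, 'bcbaba')
  9 → (4, 'bcbcbaba')
  10 → (7, 'cbaba')
  11 → (5, 'cbcbaba')

SA = [11, 9, 0, 3, 10, 8, 2, 1, 6, 4, 7, 5]
[i] adj suffixes → lcp
  [1] 11/9 → 1 ('a')
  [2] 9/0 → 2 ('ab')
  [3] 0/3 → 2 ('ab')
  [4] 3/10 → 0 ('')
  [5] 10/8 → 2 ('ba')
  [6] 8/2 → 3 ('bab')
  [7] 2/1 → 1 ('b')
  [8] 1/6 → 1 ('b')
  [9] 6/4 → 3 ('bcb')
  [10] 4/7 → 0 ('')
  [11] 7/5 → 2 ('cb')

n(n+1)/2 = 12·13/2 = 78
Σ LCP = 0 + 1 + 2 + 2 + 0 + 2 + 3 + 1 + 1 + 3 + 0 + 2 = 17
distinct = 78 − 17 = 61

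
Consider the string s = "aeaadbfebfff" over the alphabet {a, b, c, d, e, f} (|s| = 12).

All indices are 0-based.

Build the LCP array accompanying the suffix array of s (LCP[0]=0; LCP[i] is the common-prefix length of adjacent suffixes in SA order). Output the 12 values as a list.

rank | idx | suffix
   0 |   2 | aadbfebfff
   1 |   3 | adbfebfff
   2 |   0 | aeaadbfebfff
   3 |   5 | bfebfff
   4 |   8 | bfff
   5 |   4 | dbfebfff
   6 |   1 | eaadbfebfff
   7 |   7 | ebfff
   8 |  11 | f
   9 |   6 | febfff
  10 |  10 | ff
  11 |   9 | fff

SA = [2, 3, 0, 5, 8, 4, 1, 7, 11, 6, 10, 9]
i: (SA[i-1],SA[i]) lcp shared
  1: (2,3) 1 'a'
  2: (3,0) 1 'a'
  3: (0,5) 0 ''
  4: (5,8) 2 'bf'
  5: (8,4) 0 ''
  6: (4,1) 0 ''
  7: (1,7) 1 'e'
  8: (7,11) 0 ''
  9: (11,6) 1 'f'
  10: (6,10) 1 'f'
  11: (10,9) 2 'ff'

[0, 1, 1, 0, 2, 0, 0, 1, 0, 1, 1, 2]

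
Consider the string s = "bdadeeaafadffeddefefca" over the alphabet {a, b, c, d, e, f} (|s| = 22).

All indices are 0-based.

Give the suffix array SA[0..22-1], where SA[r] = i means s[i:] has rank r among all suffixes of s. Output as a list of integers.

sorted suffixes:
  #0 SA[0]=21  'a'
  #1 SA[1]=6  'aafadffeddefefca'
  #2 SA[2]=2  'adeeaafadffeddefefca'
  #3 SA[3]=9  'adffeddefefca'
  #4 SA[4]=7  'afadffeddefefca'
  #5 SA[5]=0  'bdadeeaafadffeddefefca'
  #6 SA[6]=20  'ca'
  #7 SA[7]=1  'dadeeaafadffeddefefca'
  #8 SA[8]=14  'ddefefca'
  #9 SA[9]=3  'deeaafadffeddefefca'
  #10 SA[10]=15  'defefca'
  #11 SA[11]=10  'dffeddefefca'
  #12 SA[12]=5  'eaafadffeddefefca'
  #13 SA[13]=13  'eddefefca'
  #14 SA[14]=4  'eeaafadffeddefefca'
  #15 SA[15]=18  'efca'
  #16 SA[16]=16  'efefca'
  #17 SA[17]=8  'fadffeddefefca'
  #18 SA[18]=19  'fca'
  #19 SA[19]=12  'feddefefca'
  #20 SA[20]=17  'fefca'
  #21 SA[21]=11  'ffeddefefca'

[21, 6, 2, 9, 7, 0, 20, 1, 14, 3, 15, 10, 5, 13, 4, 18, 16, 8, 19, 12, 17, 11]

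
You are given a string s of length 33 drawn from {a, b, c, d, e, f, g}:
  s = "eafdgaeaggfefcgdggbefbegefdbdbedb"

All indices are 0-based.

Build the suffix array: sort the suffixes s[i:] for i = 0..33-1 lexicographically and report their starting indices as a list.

rank | idx | suffix
   0 |   5 | aeaggfefcgdggbefbegefdbdbedb
   1 |   1 | afdgaeaggfefcgdggbefbegefdbdbedb
   2 |   7 | aggfefcgdggbefbegefdbdbedb
   3 |  32 | b
   4 |  27 | bdbedb
   5 |  29 | bedb
   6 |  18 | befbegefdbdbedb
   7 |  21 | begefdbdbedb
   8 |  13 | cgdggbefbegefdbdbedb
   9 |  31 | db
  10 |  26 | dbdbedb
  11 |  28 | dbedb
  12 |   3 | dgaeaggfefcgdggbefbegefdbdbedb
  13 |  15 | dggbefbegefdbdbedb
  14 |   0 | eafdgaeaggfefcgdggbefbegefdbdbedb
  15 |   6 | eaggfefcgdggbefbegefdbdbedb
  16 |  30 | edb
  17 |  19 | efbegefdbdbedb
  18 |  11 | efcgdggbefbegefdbdbedb
  19 |  24 | efdbdbedb
  20 |  22 | egefdbdbedb
  21 |  20 | fbegefdbdbedb
  22 |  12 | fcgdggbefbegefdbdbedb
  23 |  25 | fdbdbedb
  24 |   2 | fdgaeaggfefcgdggbefbegefdbdbedb
  25 |  10 | fefcgdggbefbegefdbdbedb
  26 |   4 | gaeaggfefcgdggbefbegefdbdbedb
  27 |  17 | gbefbegefdbdbedb
  28 |  14 | gdggbefbegefdbdbedb
  29 |  23 | gefdbdbedb
  30 |   9 | gfefcgdggbefbegefdbdbedb
  31 |  16 | ggbefbegefdbdbedb
  32 |   8 | ggfefcgdggbefbegefdbdbedb

[5, 1, 7, 32, 27, 29, 18, 21, 13, 31, 26, 28, 3, 15, 0, 6, 30, 19, 11, 24, 22, 20, 12, 25, 2, 10, 4, 17, 14, 23, 9, 16, 8]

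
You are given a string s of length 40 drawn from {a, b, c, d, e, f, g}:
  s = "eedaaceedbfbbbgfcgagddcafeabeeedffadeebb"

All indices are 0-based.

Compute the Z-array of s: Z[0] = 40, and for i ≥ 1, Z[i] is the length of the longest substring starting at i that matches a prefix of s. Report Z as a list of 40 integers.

[40, 1, 0, 0, 0, 0, 3, 1, 0, 0, 0, 0, 0, 0, 0, 0, 0, 0, 0, 0, 0, 0, 0, 0, 0, 1, 0, 0, 2, 3, 1, 0, 0, 0, 0, 0, 2, 1, 0, 0]

Z[0]=40
i=1: i≥r, start 0; Z[1]=1 grow→box=[1,2)
i=2: i≥r, start 0; Z[2]=0
i=3: i≥r, start 0; Z[3]=0
i=4: i≥r, start 0; Z[4]=0
i=5: i≥r, start 0; Z[5]=0
i=6: i≥r, start 0; Z[6]=3 grow→box=[6,9)
i=7: min(r-i=2, Z[1]=1)=1; Z[7]=1
i=8: min(r-i=1, Z[2]=0)=0; Z[8]=0
i=9: i≥r, start 0; Z[9]=0
i=10: i≥r, start 0; Z[10]=0
i=11: i≥r, start 0; Z[11]=0
i=12: i≥r, start 0; Z[12]=0
i=13: i≥r, start 0; Z[13]=0
i=14: i≥r, start 0; Z[14]=0
i=15: i≥r, start 0; Z[15]=0
i=16: i≥r, start 0; Z[16]=0
i=17: i≥r, start 0; Z[17]=0
i=18: i≥r, start 0; Z[18]=0
i=19: i≥r, start 0; Z[19]=0
i=20: i≥r, start 0; Z[20]=0
i=21: i≥r, start 0; Z[21]=0
i=22: i≥r, start 0; Z[22]=0
i=23: i≥r, start 0; Z[23]=0
i=24: i≥r, start 0; Z[24]=0
i=25: i≥r, start 0; Z[25]=1 grow→box=[25,26)
i=26: i≥r, start 0; Z[26]=0
i=27: i≥r, start 0; Z[27]=0
i=28: i≥r, start 0; Z[28]=2 grow→box=[28,30)
i=29: min(r-i=1, Z[1]=1)=1; Z[29]=3 grow→box=[29,32)
i=30: min(r-i=2, Z[1]=1)=1; Z[30]=1
i=31: min(r-i=1, Z[2]=0)=0; Z[31]=0
i=32: i≥r, start 0; Z[32]=0
i=33: i≥r, start 0; Z[33]=0
i=34: i≥r, start 0; Z[34]=0
i=35: i≥r, start 0; Z[35]=0
i=36: i≥r, start 0; Z[36]=2 grow→box=[36,38)
i=37: min(r-i=1, Z[1]=1)=1; Z[37]=1
i=38: i≥r, start 0; Z[38]=0
i=39: i≥r, start 0; Z[39]=0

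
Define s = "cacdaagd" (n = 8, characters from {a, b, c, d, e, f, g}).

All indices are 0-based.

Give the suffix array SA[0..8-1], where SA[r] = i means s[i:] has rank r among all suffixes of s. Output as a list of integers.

[4, 1, 5, 0, 2, 7, 3, 6]

rank | idx | suffix
   0 |   4 | aagd
   1 |   1 | acdaagd
   2 |   5 | agd
   3 |   0 | cacdaagd
   4 |   2 | cdaagd
   5 |   7 | d
   6 |   3 | daagd
   7 |   6 | gd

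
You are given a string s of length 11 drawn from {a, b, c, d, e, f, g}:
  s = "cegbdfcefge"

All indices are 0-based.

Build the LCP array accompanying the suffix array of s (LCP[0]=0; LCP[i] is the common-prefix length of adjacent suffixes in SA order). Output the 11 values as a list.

[0, 0, 2, 0, 0, 1, 1, 0, 1, 0, 1]

rank | idx | suffix
   0 |   3 | bdfcefge
   1 |   6 | cefge
   2 |   0 | cegbdfcefge
   3 |   4 | dfcefge
   4 |  10 | e
   5 |   7 | efge
   6 |   1 | egbdfcefge
   7 |   5 | fcefge
   8 |   8 | fge
   9 |   2 | gbdfcefge
  10 |   9 | ge

SA = [3, 6, 0, 4, 10, 7, 1, 5, 8, 2, 9]
rank  pair      lcp
   1  s[3:],s[6:]  0  ''
   2  s[6:],s[0:]  2  'ce'
   3  s[0:],s[4:]  0  ''
   4  s[4:],s[10:]  0  ''
   5  s[10:],s[7:]  1  'e'
   6  s[7:],s[1:]  1  'e'
   7  s[1:],s[5:]  0  ''
   8  s[5:],s[8:]  1  'f'
   9  s[8:],s[2:]  0  ''
  10  s[2:],s[9:]  1  'g'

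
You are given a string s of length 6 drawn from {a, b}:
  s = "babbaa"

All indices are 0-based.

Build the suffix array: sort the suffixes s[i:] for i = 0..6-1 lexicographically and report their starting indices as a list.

[5, 4, 1, 3, 0, 2]

sorted suffixes:
  #0 SA[0]=5  'a'
  #1 SA[1]=4  'aa'
  #2 SA[2]=1  'abbaa'
  #3 SA[3]=3  'baa'
  #4 SA[4]=0  'babbaa'
  #5 SA[5]=2  'bbaa'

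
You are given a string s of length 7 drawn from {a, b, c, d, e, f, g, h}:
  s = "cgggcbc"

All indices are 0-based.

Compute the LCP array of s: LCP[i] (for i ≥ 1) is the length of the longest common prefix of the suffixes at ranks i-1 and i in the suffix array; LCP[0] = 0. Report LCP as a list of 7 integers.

[0, 0, 1, 1, 0, 1, 2]

rank | idx | suffix
   0 |   5 | bc
   1 |   6 | c
   2 |   4 | cbc
   3 |   0 | cgggcbc
   4 |   3 | gcbc
   5 |   2 | ggcbc
   6 |   1 | gggcbc

SA = [5, 6, 4, 0, 3, 2, 1]
[i] adj suffixes → lcp
  [1] 5/6 → 0 ('')
  [2] 6/4 → 1 ('c')
  [3] 4/0 → 1 ('c')
  [4] 0/3 → 0 ('')
  [5] 3/2 → 1 ('g')
  [6] 2/1 → 2 ('gg')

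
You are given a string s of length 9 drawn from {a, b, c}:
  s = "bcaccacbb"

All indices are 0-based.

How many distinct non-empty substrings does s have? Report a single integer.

sorted suffixes:
  #0 SA[0]=5  'acbb'
  #1 SA[1]=2  'accacbb'
  #2 SA[2]=8  'b'
  #3 SA[3]=7  'bb'
  #4 SA[4]=0  'bcaccacbb'
  #5 SA[5]=4  'cacbb'
  #6 SA[6]=1  'caccacbb'
  #7 SA[7]=6  'cbb'
  #8 SA[8]=3  'ccacbb'

SA = [5, 2, 8, 7, 0, 4, 1, 6, 3]
rank  pair      lcp
   1  s[5:],s[2:]  2  'ac'
   2  s[2:],s[8:]  0  ''
   3  s[8:],s[7:]  1  'b'
   4  s[7:],s[0:]  1  'b'
   5  s[0:],s[4:]  0  ''
   6  s[4:],s[1:]  3  'cac'
   7  s[1:],s[6:]  1  'c'
   8  s[6:],s[3:]  1  'c'

n(n+1)/2 = 9·10/2 = 45
Σ LCP = 0 + 2 + 0 + 1 + 1 + 0 + 3 + 1 + 1 = 9
distinct = 45 − 9 = 36

36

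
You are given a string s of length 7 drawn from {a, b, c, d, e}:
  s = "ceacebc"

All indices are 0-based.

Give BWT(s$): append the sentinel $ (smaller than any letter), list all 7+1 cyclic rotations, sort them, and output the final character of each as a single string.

ceeb$acc

rank  rotation  last
    0  $ceacebc  c
    1  acebc$ce  e
    2  bc$ceace  e
    3  c$ceaceb  b
    4  ceacebc$  $
    5  cebc$cea  a
    6  eacebc$c  c
    7  ebc$ceac  c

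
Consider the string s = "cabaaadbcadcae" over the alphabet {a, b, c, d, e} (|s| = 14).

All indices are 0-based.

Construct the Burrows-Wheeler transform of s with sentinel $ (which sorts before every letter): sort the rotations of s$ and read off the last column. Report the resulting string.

ebacaccad$bdaaa

rank  rotation         last
    0  $cabaaadbcadcae  e
    1  aaadbcadcae$cab  b
    2  aadbcadcae$caba  a
    3  abaaadbcadcae$c  c
    4  adbcadcae$cabaa  a
    5  adcae$cabaaadbc  c
    6  ae$cabaaadbcadc  c
    7  baaadbcadcae$ca  a
    8  bcadcae$cabaaad  d
    9  cabaaadbcadcae$  $
   10  cadcae$cabaaadb  b
   11  cae$cabaaadbcad  d
   12  dbcadcae$cabaaa  a
   13  dcae$cabaaadbca  a
   14  e$cabaaadbcadca  a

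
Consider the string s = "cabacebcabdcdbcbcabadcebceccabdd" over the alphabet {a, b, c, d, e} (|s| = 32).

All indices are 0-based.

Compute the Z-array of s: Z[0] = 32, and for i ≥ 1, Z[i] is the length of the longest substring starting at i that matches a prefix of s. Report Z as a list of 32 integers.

[32, 0, 0, 0, 1, 0, 0, 3, 0, 0, 0, 1, 0, 0, 1, 0, 4, 0, 0, 0, 0, 1, 0, 0, 1, 0, 1, 3, 0, 0, 0, 0]

Z[0]=32
i=1: fresh scan; Z[1]=0
i=2: fresh scan; Z[2]=0
i=3: fresh scan; Z[3]=0
i=4: fresh scan; Z[4]=1 grow→box=[4,5)
i=5: fresh scan; Z[5]=0
i=6: fresh scan; Z[6]=0
i=7: fresh scan; Z[7]=3 grow→box=[7,10)
i=8: min(r-i=2, Z[1]=0)=0; Z[8]=0
i=9: min(r-i=1, Z[2]=0)=0; Z[9]=0
i=10: fresh scan; Z[10]=0
i=11: fresh scan; Z[11]=1 grow→box=[11,12)
i=12: fresh scan; Z[12]=0
i=13: fresh scan; Z[13]=0
i=14: fresh scan; Z[14]=1 grow→box=[14,15)
i=15: fresh scan; Z[15]=0
i=16: fresh scan; Z[16]=4 grow→box=[16,20)
i=17: min(r-i=3, Z[1]=0)=0; Z[17]=0
i=18: min(r-i=2, Z[2]=0)=0; Z[18]=0
i=19: min(r-i=1, Z[3]=0)=0; Z[19]=0
i=20: fresh scan; Z[20]=0
i=21: fresh scan; Z[21]=1 grow→box=[21,22)
i=22: fresh scan; Z[22]=0
i=23: fresh scan; Z[23]=0
i=24: fresh scan; Z[24]=1 grow→box=[24,25)
i=25: fresh scan; Z[25]=0
i=26: fresh scan; Z[26]=1 grow→box=[26,27)
i=27: fresh scan; Z[27]=3 grow→box=[27,30)
i=28: min(r-i=2, Z[1]=0)=0; Z[28]=0
i=29: min(r-i=1, Z[2]=0)=0; Z[29]=0
i=30: fresh scan; Z[30]=0
i=31: fresh scan; Z[31]=0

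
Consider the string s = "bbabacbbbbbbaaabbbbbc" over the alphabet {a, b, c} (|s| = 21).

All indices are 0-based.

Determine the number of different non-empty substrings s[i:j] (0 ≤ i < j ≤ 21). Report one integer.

rank→(start, suffix):
  0 → (12, 'aaabbbbbc')
  1 → (13, 'aabbbbbc')
  2 → (2, 'abacbbbbbbaaabbbbbc')
  3 → (14, 'abbbbbc')
  4 → (4, 'acbbbbbbaaabbbbbc')
  5 → (11, 'baaabbbbbc')
  6 → (1, 'babacbbbbbbaaabbbbbc')
  7 → (3, 'bacbbbbbbaaabbbbbc')
  8 → (10, 'bbaaabbbbbc')
  9 → (0, 'bbabacbbbbbbaaabbbbbc')
  10 → (9, 'bbbaaabbbbbc')
  11 → (8, 'bbbbaaabbbbbc')
  12 → (7, 'bbbbbaaabbbbbc')
  13 → (6, 'bbbbbbaaabbbbbc')
  14 → (15, 'bbbbbc')
  15 → (16, 'bbbbc')
  16 → (17, 'bbbc')
  17 → (18, 'bbc')
  18 → (19, 'bc')
  19 → (20, 'c')
  20 → (5, 'cbbbbbbaaabbbbbc')

SA = [12, 13, 2, 14, 4, 11, 1, 3, 10, 0, 9, 8, 7, 6, 15, 16, 17, 18, 19, 20, 5]
[i] adj suffixes → lcp
  [1] 12/13 → 2 ('aa')
  [2] 13/2 → 1 ('a')
  [3] 2/14 → 2 ('ab')
  [4] 14/4 → 1 ('a')
  [5] 4/11 → 0 ('')
  [6] 11/1 → 2 ('ba')
  [7] 1/3 → 2 ('ba')
  [8] 3/10 → 1 ('b')
  [9] 10/0 → 3 ('bba')
  [10] 0/9 → 2 ('bb')
  [11] 9/8 → 3 ('bbb')
  [12] 8/7 → 4 ('bbbb')
  [13] 7/6 → 5 ('bbbbb')
  [14] 6/15 → 5 ('bbbbb')
  [15] 15/16 → 4 ('bbbb')
  [16] 16/17 → 3 ('bbb')
  [17] 17/18 → 2 ('bb')
  [18] 18/19 → 1 ('b')
  [19] 19/20 → 0 ('')
  [20] 20/5 → 1 ('c')

n(n+1)/2 = 21·22/2 = 231
Σ LCP = 0 + 2 + 1 + 2 + 1 + 0 + 2 + 2 + 1 + 3 + 2 + 3 + 4 + 5 + 5 + 4 + 3 + 2 + 1 + 0 + 1 = 44
distinct = 231 − 44 = 187

187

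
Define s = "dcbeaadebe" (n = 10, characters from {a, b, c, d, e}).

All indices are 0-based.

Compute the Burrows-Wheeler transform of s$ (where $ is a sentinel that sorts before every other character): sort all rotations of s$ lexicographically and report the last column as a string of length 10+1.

eeaecd$abbd

rank  rotation     last
    0  $dcbeaadebe  e
    1  aadebe$dcbe  e
    2  adebe$dcbea  a
    3  be$dcbeaade  e
    4  beaadebe$dc  c
    5  cbeaadebe$d  d
    6  dcbeaadebe$  $
    7  debe$dcbeaa  a
    8  e$dcbeaadeb  b
    9  eaadebe$dcb  b
   10  ebe$dcbeaad  d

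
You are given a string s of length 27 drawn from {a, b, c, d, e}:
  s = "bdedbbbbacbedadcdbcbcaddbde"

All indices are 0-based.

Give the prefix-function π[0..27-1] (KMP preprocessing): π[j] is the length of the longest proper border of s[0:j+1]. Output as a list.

π[0] = 0
j=1 s[j]='d': π[1]=0 (border '')
j=2 s[j]='e': π[2]=0 (border '')
j=3 s[j]='d': π[3]=0 (border '')
j=4 s[j]='b': π[4]=1 (border 'b')
j=5 s[j]='b': k: 1→0; π[5]=1 (border 'b')
j=6 s[j]='b': k: 1→0; π[6]=1 (border 'b')
j=7 s[j]='b': k: 1→0; π[7]=1 (border 'b')
j=8 s[j]='a': k: 1→0; π[8]=0 (border '')
j=9 s[j]='c': π[9]=0 (border '')
j=10 s[j]='b': π[10]=1 (border 'b')
j=11 s[j]='e': k: 1→0; π[11]=0 (border '')
j=12 s[j]='d': π[12]=0 (border '')
j=13 s[j]='a': π[13]=0 (border '')
j=14 s[j]='d': π[14]=0 (border '')
j=15 s[j]='c': π[15]=0 (border '')
j=16 s[j]='d': π[16]=0 (border '')
j=17 s[j]='b': π[17]=1 (border 'b')
j=18 s[j]='c': k: 1→0; π[18]=0 (border '')
j=19 s[j]='b': π[19]=1 (border 'b')
j=20 s[j]='c': k: 1→0; π[20]=0 (border '')
j=21 s[j]='a': π[21]=0 (border '')
j=22 s[j]='d': π[22]=0 (border '')
j=23 s[j]='d': π[23]=0 (border '')
j=24 s[j]='b': π[24]=1 (border 'b')
j=25 s[j]='d': π[25]=2 (border 'bd')
j=26 s[j]='e': π[26]=3 (border 'bde')

[0, 0, 0, 0, 1, 1, 1, 1, 0, 0, 1, 0, 0, 0, 0, 0, 0, 1, 0, 1, 0, 0, 0, 0, 1, 2, 3]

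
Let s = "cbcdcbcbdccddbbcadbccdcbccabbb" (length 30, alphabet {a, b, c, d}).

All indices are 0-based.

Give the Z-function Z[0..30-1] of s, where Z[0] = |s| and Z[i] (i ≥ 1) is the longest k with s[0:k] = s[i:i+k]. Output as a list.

Z[0]=30
i=1: outside box; Z[1]=0
i=2: outside box; Z[2]=1 extend→box=[2,3)
i=3: outside box; Z[3]=0
i=4: outside box; Z[4]=3 extend→box=[4,7)
i=5: min(r-i=2, Z[1]=0)=0; Z[5]=0
i=6: min(r-i=1, Z[2]=1)=1; Z[6]=2 extend→box=[6,8)
i=7: min(r-i=1, Z[1]=0)=0; Z[7]=0
i=8: outside box; Z[8]=0
i=9: outside box; Z[9]=1 extend→box=[9,10)
i=10: outside box; Z[10]=1 extend→box=[10,11)
i=11: outside box; Z[11]=0
i=12: outside box; Z[12]=0
i=13: outside box; Z[13]=0
i=14: outside box; Z[14]=0
i=15: outside box; Z[15]=1 extend→box=[15,16)
i=16: outside box; Z[16]=0
i=17: outside box; Z[17]=0
i=18: outside box; Z[18]=0
i=19: outside box; Z[19]=1 extend→box=[19,20)
i=20: outside box; Z[20]=1 extend→box=[20,21)
i=21: outside box; Z[21]=0
i=22: outside box; Z[22]=3 extend→box=[22,25)
i=23: min(r-i=2, Z[1]=0)=0; Z[23]=0
i=24: min(r-i=1, Z[2]=1)=1; Z[24]=1
i=25: outside box; Z[25]=1 extend→box=[25,26)
i=26: outside box; Z[26]=0
i=27: outside box; Z[27]=0
i=28: outside box; Z[28]=0
i=29: outside box; Z[29]=0

[30, 0, 1, 0, 3, 0, 2, 0, 0, 1, 1, 0, 0, 0, 0, 1, 0, 0, 0, 1, 1, 0, 3, 0, 1, 1, 0, 0, 0, 0]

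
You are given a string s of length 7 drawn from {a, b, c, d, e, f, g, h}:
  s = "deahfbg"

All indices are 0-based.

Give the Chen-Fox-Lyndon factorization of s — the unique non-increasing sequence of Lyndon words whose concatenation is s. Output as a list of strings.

emit factor 1: 'de' (i=0, period=2)
emit factor 2: 'ahfbg' (i=2, period=5)

["de", "ahfbg"]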